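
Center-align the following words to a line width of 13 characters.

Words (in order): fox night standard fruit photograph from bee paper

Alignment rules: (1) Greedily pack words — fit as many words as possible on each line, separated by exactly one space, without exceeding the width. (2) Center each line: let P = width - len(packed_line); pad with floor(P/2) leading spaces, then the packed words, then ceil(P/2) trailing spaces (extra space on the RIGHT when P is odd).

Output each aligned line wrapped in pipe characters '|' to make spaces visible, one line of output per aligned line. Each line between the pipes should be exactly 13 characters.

Answer: |  fox night  |
|  standard   |
|    fruit    |
| photograph  |
|  from bee   |
|    paper    |

Derivation:
Line 1: ['fox', 'night'] (min_width=9, slack=4)
Line 2: ['standard'] (min_width=8, slack=5)
Line 3: ['fruit'] (min_width=5, slack=8)
Line 4: ['photograph'] (min_width=10, slack=3)
Line 5: ['from', 'bee'] (min_width=8, slack=5)
Line 6: ['paper'] (min_width=5, slack=8)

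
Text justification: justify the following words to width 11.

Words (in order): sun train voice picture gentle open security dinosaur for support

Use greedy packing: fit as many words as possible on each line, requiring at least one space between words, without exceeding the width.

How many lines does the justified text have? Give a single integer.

Line 1: ['sun', 'train'] (min_width=9, slack=2)
Line 2: ['voice'] (min_width=5, slack=6)
Line 3: ['picture'] (min_width=7, slack=4)
Line 4: ['gentle', 'open'] (min_width=11, slack=0)
Line 5: ['security'] (min_width=8, slack=3)
Line 6: ['dinosaur'] (min_width=8, slack=3)
Line 7: ['for', 'support'] (min_width=11, slack=0)
Total lines: 7

Answer: 7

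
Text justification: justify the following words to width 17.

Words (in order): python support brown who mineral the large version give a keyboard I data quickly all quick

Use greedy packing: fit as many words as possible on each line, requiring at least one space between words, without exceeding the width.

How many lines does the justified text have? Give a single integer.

Line 1: ['python', 'support'] (min_width=14, slack=3)
Line 2: ['brown', 'who', 'mineral'] (min_width=17, slack=0)
Line 3: ['the', 'large', 'version'] (min_width=17, slack=0)
Line 4: ['give', 'a', 'keyboard', 'I'] (min_width=17, slack=0)
Line 5: ['data', 'quickly', 'all'] (min_width=16, slack=1)
Line 6: ['quick'] (min_width=5, slack=12)
Total lines: 6

Answer: 6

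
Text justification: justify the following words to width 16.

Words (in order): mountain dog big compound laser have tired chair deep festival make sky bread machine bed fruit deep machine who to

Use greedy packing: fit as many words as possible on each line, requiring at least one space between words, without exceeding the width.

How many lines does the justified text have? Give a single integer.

Line 1: ['mountain', 'dog', 'big'] (min_width=16, slack=0)
Line 2: ['compound', 'laser'] (min_width=14, slack=2)
Line 3: ['have', 'tired', 'chair'] (min_width=16, slack=0)
Line 4: ['deep', 'festival'] (min_width=13, slack=3)
Line 5: ['make', 'sky', 'bread'] (min_width=14, slack=2)
Line 6: ['machine', 'bed'] (min_width=11, slack=5)
Line 7: ['fruit', 'deep'] (min_width=10, slack=6)
Line 8: ['machine', 'who', 'to'] (min_width=14, slack=2)
Total lines: 8

Answer: 8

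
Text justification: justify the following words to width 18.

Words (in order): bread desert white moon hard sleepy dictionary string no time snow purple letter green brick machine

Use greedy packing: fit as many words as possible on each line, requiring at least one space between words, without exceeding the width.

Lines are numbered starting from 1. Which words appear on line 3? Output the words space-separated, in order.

Answer: dictionary string

Derivation:
Line 1: ['bread', 'desert', 'white'] (min_width=18, slack=0)
Line 2: ['moon', 'hard', 'sleepy'] (min_width=16, slack=2)
Line 3: ['dictionary', 'string'] (min_width=17, slack=1)
Line 4: ['no', 'time', 'snow'] (min_width=12, slack=6)
Line 5: ['purple', 'letter'] (min_width=13, slack=5)
Line 6: ['green', 'brick'] (min_width=11, slack=7)
Line 7: ['machine'] (min_width=7, slack=11)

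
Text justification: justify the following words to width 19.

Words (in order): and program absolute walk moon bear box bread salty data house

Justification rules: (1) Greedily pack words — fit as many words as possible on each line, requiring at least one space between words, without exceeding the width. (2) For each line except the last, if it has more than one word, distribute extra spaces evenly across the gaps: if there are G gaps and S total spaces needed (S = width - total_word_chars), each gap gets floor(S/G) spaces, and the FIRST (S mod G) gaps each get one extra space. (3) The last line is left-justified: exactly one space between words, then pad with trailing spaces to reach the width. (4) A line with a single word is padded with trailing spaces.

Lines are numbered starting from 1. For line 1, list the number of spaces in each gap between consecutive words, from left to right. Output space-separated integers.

Answer: 9

Derivation:
Line 1: ['and', 'program'] (min_width=11, slack=8)
Line 2: ['absolute', 'walk', 'moon'] (min_width=18, slack=1)
Line 3: ['bear', 'box', 'bread'] (min_width=14, slack=5)
Line 4: ['salty', 'data', 'house'] (min_width=16, slack=3)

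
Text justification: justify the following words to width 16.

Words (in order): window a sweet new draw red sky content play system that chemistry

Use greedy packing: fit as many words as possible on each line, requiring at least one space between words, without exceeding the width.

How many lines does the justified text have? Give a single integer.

Line 1: ['window', 'a', 'sweet'] (min_width=14, slack=2)
Line 2: ['new', 'draw', 'red', 'sky'] (min_width=16, slack=0)
Line 3: ['content', 'play'] (min_width=12, slack=4)
Line 4: ['system', 'that'] (min_width=11, slack=5)
Line 5: ['chemistry'] (min_width=9, slack=7)
Total lines: 5

Answer: 5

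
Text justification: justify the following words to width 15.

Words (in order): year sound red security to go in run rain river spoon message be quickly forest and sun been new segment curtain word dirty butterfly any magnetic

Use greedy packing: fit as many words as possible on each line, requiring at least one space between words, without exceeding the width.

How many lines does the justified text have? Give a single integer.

Line 1: ['year', 'sound', 'red'] (min_width=14, slack=1)
Line 2: ['security', 'to', 'go'] (min_width=14, slack=1)
Line 3: ['in', 'run', 'rain'] (min_width=11, slack=4)
Line 4: ['river', 'spoon'] (min_width=11, slack=4)
Line 5: ['message', 'be'] (min_width=10, slack=5)
Line 6: ['quickly', 'forest'] (min_width=14, slack=1)
Line 7: ['and', 'sun', 'been'] (min_width=12, slack=3)
Line 8: ['new', 'segment'] (min_width=11, slack=4)
Line 9: ['curtain', 'word'] (min_width=12, slack=3)
Line 10: ['dirty', 'butterfly'] (min_width=15, slack=0)
Line 11: ['any', 'magnetic'] (min_width=12, slack=3)
Total lines: 11

Answer: 11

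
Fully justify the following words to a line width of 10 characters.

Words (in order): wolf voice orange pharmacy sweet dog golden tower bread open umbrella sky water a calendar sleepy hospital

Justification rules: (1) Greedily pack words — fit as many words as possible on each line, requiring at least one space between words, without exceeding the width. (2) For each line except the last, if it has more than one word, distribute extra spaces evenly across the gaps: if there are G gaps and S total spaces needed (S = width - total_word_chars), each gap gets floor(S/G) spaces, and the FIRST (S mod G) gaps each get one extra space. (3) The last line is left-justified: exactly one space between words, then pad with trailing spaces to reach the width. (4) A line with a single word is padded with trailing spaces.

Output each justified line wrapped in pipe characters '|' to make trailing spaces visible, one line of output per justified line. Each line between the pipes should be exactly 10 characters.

Answer: |wolf voice|
|orange    |
|pharmacy  |
|sweet  dog|
|golden    |
|tower     |
|bread open|
|umbrella  |
|sky  water|
|a calendar|
|sleepy    |
|hospital  |

Derivation:
Line 1: ['wolf', 'voice'] (min_width=10, slack=0)
Line 2: ['orange'] (min_width=6, slack=4)
Line 3: ['pharmacy'] (min_width=8, slack=2)
Line 4: ['sweet', 'dog'] (min_width=9, slack=1)
Line 5: ['golden'] (min_width=6, slack=4)
Line 6: ['tower'] (min_width=5, slack=5)
Line 7: ['bread', 'open'] (min_width=10, slack=0)
Line 8: ['umbrella'] (min_width=8, slack=2)
Line 9: ['sky', 'water'] (min_width=9, slack=1)
Line 10: ['a', 'calendar'] (min_width=10, slack=0)
Line 11: ['sleepy'] (min_width=6, slack=4)
Line 12: ['hospital'] (min_width=8, slack=2)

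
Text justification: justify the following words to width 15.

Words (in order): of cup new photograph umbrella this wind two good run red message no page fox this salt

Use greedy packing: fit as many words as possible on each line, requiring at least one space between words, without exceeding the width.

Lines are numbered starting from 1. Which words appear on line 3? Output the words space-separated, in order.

Answer: umbrella this

Derivation:
Line 1: ['of', 'cup', 'new'] (min_width=10, slack=5)
Line 2: ['photograph'] (min_width=10, slack=5)
Line 3: ['umbrella', 'this'] (min_width=13, slack=2)
Line 4: ['wind', 'two', 'good'] (min_width=13, slack=2)
Line 5: ['run', 'red', 'message'] (min_width=15, slack=0)
Line 6: ['no', 'page', 'fox'] (min_width=11, slack=4)
Line 7: ['this', 'salt'] (min_width=9, slack=6)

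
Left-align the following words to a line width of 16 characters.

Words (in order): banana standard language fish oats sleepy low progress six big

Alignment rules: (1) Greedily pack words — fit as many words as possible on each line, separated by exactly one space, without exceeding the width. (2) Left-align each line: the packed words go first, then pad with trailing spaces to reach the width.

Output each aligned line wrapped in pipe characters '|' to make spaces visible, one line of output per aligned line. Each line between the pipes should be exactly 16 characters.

Line 1: ['banana', 'standard'] (min_width=15, slack=1)
Line 2: ['language', 'fish'] (min_width=13, slack=3)
Line 3: ['oats', 'sleepy', 'low'] (min_width=15, slack=1)
Line 4: ['progress', 'six', 'big'] (min_width=16, slack=0)

Answer: |banana standard |
|language fish   |
|oats sleepy low |
|progress six big|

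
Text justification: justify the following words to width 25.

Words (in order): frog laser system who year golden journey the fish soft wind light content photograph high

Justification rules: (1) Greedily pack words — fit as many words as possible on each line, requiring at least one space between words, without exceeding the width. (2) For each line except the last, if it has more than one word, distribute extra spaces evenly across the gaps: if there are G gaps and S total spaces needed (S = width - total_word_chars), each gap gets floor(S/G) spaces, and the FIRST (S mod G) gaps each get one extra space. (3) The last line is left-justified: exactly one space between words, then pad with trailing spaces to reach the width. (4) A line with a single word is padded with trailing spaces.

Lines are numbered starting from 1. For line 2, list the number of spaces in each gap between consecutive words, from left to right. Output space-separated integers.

Answer: 2 2 1

Derivation:
Line 1: ['frog', 'laser', 'system', 'who'] (min_width=21, slack=4)
Line 2: ['year', 'golden', 'journey', 'the'] (min_width=23, slack=2)
Line 3: ['fish', 'soft', 'wind', 'light'] (min_width=20, slack=5)
Line 4: ['content', 'photograph', 'high'] (min_width=23, slack=2)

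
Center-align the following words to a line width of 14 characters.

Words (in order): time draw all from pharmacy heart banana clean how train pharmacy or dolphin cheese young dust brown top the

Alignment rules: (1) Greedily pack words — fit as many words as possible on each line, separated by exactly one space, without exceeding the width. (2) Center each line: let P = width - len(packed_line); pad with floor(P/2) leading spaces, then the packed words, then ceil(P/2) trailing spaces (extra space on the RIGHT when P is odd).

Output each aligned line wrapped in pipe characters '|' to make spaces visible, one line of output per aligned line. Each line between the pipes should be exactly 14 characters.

Line 1: ['time', 'draw', 'all'] (min_width=13, slack=1)
Line 2: ['from', 'pharmacy'] (min_width=13, slack=1)
Line 3: ['heart', 'banana'] (min_width=12, slack=2)
Line 4: ['clean', 'how'] (min_width=9, slack=5)
Line 5: ['train', 'pharmacy'] (min_width=14, slack=0)
Line 6: ['or', 'dolphin'] (min_width=10, slack=4)
Line 7: ['cheese', 'young'] (min_width=12, slack=2)
Line 8: ['dust', 'brown', 'top'] (min_width=14, slack=0)
Line 9: ['the'] (min_width=3, slack=11)

Answer: |time draw all |
|from pharmacy |
| heart banana |
|  clean how   |
|train pharmacy|
|  or dolphin  |
| cheese young |
|dust brown top|
|     the      |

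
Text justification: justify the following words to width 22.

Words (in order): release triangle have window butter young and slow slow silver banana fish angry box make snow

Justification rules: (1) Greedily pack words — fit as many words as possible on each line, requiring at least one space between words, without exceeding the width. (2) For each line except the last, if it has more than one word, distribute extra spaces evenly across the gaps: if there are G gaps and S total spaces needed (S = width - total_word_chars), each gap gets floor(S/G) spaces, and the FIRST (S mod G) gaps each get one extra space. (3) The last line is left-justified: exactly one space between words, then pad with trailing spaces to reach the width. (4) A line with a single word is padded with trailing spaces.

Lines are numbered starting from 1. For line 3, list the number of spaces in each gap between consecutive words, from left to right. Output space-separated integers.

Line 1: ['release', 'triangle', 'have'] (min_width=21, slack=1)
Line 2: ['window', 'butter', 'young'] (min_width=19, slack=3)
Line 3: ['and', 'slow', 'slow', 'silver'] (min_width=20, slack=2)
Line 4: ['banana', 'fish', 'angry', 'box'] (min_width=21, slack=1)
Line 5: ['make', 'snow'] (min_width=9, slack=13)

Answer: 2 2 1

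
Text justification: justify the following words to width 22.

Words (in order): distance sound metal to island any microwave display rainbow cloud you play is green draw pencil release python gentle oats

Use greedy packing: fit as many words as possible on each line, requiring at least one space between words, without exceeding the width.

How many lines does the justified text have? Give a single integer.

Answer: 7

Derivation:
Line 1: ['distance', 'sound', 'metal'] (min_width=20, slack=2)
Line 2: ['to', 'island', 'any'] (min_width=13, slack=9)
Line 3: ['microwave', 'display'] (min_width=17, slack=5)
Line 4: ['rainbow', 'cloud', 'you', 'play'] (min_width=22, slack=0)
Line 5: ['is', 'green', 'draw', 'pencil'] (min_width=20, slack=2)
Line 6: ['release', 'python', 'gentle'] (min_width=21, slack=1)
Line 7: ['oats'] (min_width=4, slack=18)
Total lines: 7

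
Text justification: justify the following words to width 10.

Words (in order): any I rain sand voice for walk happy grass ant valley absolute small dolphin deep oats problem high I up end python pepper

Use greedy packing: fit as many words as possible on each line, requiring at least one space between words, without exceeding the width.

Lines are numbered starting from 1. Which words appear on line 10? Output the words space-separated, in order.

Answer: deep oats

Derivation:
Line 1: ['any', 'I', 'rain'] (min_width=10, slack=0)
Line 2: ['sand', 'voice'] (min_width=10, slack=0)
Line 3: ['for', 'walk'] (min_width=8, slack=2)
Line 4: ['happy'] (min_width=5, slack=5)
Line 5: ['grass', 'ant'] (min_width=9, slack=1)
Line 6: ['valley'] (min_width=6, slack=4)
Line 7: ['absolute'] (min_width=8, slack=2)
Line 8: ['small'] (min_width=5, slack=5)
Line 9: ['dolphin'] (min_width=7, slack=3)
Line 10: ['deep', 'oats'] (min_width=9, slack=1)
Line 11: ['problem'] (min_width=7, slack=3)
Line 12: ['high', 'I', 'up'] (min_width=9, slack=1)
Line 13: ['end', 'python'] (min_width=10, slack=0)
Line 14: ['pepper'] (min_width=6, slack=4)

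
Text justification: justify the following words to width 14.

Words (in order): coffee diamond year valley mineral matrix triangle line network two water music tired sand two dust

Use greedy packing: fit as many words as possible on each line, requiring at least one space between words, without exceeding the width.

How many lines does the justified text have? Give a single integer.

Answer: 8

Derivation:
Line 1: ['coffee', 'diamond'] (min_width=14, slack=0)
Line 2: ['year', 'valley'] (min_width=11, slack=3)
Line 3: ['mineral', 'matrix'] (min_width=14, slack=0)
Line 4: ['triangle', 'line'] (min_width=13, slack=1)
Line 5: ['network', 'two'] (min_width=11, slack=3)
Line 6: ['water', 'music'] (min_width=11, slack=3)
Line 7: ['tired', 'sand', 'two'] (min_width=14, slack=0)
Line 8: ['dust'] (min_width=4, slack=10)
Total lines: 8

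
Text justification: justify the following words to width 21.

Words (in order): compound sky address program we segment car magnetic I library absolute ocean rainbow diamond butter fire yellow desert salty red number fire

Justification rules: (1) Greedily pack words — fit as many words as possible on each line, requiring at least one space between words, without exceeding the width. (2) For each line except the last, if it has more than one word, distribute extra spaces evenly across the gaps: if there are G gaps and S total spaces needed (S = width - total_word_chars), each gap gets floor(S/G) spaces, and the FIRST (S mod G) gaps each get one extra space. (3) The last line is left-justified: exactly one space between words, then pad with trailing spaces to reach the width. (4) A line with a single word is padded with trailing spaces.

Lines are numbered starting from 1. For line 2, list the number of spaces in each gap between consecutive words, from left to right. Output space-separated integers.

Line 1: ['compound', 'sky', 'address'] (min_width=20, slack=1)
Line 2: ['program', 'we', 'segment'] (min_width=18, slack=3)
Line 3: ['car', 'magnetic', 'I'] (min_width=14, slack=7)
Line 4: ['library', 'absolute'] (min_width=16, slack=5)
Line 5: ['ocean', 'rainbow', 'diamond'] (min_width=21, slack=0)
Line 6: ['butter', 'fire', 'yellow'] (min_width=18, slack=3)
Line 7: ['desert', 'salty', 'red'] (min_width=16, slack=5)
Line 8: ['number', 'fire'] (min_width=11, slack=10)

Answer: 3 2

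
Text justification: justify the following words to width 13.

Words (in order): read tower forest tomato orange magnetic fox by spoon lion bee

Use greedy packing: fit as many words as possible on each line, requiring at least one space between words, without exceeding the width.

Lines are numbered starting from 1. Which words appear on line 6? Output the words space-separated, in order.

Answer: bee

Derivation:
Line 1: ['read', 'tower'] (min_width=10, slack=3)
Line 2: ['forest', 'tomato'] (min_width=13, slack=0)
Line 3: ['orange'] (min_width=6, slack=7)
Line 4: ['magnetic', 'fox'] (min_width=12, slack=1)
Line 5: ['by', 'spoon', 'lion'] (min_width=13, slack=0)
Line 6: ['bee'] (min_width=3, slack=10)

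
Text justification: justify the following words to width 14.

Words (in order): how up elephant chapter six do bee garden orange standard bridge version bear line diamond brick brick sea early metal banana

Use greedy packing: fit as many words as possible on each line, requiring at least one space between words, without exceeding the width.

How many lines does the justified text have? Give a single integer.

Line 1: ['how', 'up'] (min_width=6, slack=8)
Line 2: ['elephant'] (min_width=8, slack=6)
Line 3: ['chapter', 'six', 'do'] (min_width=14, slack=0)
Line 4: ['bee', 'garden'] (min_width=10, slack=4)
Line 5: ['orange'] (min_width=6, slack=8)
Line 6: ['standard'] (min_width=8, slack=6)
Line 7: ['bridge', 'version'] (min_width=14, slack=0)
Line 8: ['bear', 'line'] (min_width=9, slack=5)
Line 9: ['diamond', 'brick'] (min_width=13, slack=1)
Line 10: ['brick', 'sea'] (min_width=9, slack=5)
Line 11: ['early', 'metal'] (min_width=11, slack=3)
Line 12: ['banana'] (min_width=6, slack=8)
Total lines: 12

Answer: 12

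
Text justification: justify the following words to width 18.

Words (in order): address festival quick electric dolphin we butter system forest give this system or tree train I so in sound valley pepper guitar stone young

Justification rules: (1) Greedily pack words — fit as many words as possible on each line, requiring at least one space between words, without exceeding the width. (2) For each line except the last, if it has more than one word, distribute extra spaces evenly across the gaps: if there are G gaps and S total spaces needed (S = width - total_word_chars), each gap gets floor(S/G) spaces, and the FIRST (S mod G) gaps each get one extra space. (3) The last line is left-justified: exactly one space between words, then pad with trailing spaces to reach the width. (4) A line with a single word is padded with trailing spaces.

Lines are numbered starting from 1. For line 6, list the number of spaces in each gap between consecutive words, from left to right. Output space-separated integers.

Answer: 1 1 1 1

Derivation:
Line 1: ['address', 'festival'] (min_width=16, slack=2)
Line 2: ['quick', 'electric'] (min_width=14, slack=4)
Line 3: ['dolphin', 'we', 'butter'] (min_width=17, slack=1)
Line 4: ['system', 'forest', 'give'] (min_width=18, slack=0)
Line 5: ['this', 'system', 'or'] (min_width=14, slack=4)
Line 6: ['tree', 'train', 'I', 'so', 'in'] (min_width=18, slack=0)
Line 7: ['sound', 'valley'] (min_width=12, slack=6)
Line 8: ['pepper', 'guitar'] (min_width=13, slack=5)
Line 9: ['stone', 'young'] (min_width=11, slack=7)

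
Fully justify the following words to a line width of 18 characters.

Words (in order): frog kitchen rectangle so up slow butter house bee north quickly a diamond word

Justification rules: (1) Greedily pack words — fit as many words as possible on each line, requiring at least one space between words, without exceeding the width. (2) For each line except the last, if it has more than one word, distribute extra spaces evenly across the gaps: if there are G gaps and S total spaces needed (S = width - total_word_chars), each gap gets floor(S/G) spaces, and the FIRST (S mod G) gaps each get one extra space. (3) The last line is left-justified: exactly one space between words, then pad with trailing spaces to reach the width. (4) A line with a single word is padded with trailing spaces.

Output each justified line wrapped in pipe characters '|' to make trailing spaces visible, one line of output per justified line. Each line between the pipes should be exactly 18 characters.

Line 1: ['frog', 'kitchen'] (min_width=12, slack=6)
Line 2: ['rectangle', 'so', 'up'] (min_width=15, slack=3)
Line 3: ['slow', 'butter', 'house'] (min_width=17, slack=1)
Line 4: ['bee', 'north', 'quickly'] (min_width=17, slack=1)
Line 5: ['a', 'diamond', 'word'] (min_width=14, slack=4)

Answer: |frog       kitchen|
|rectangle   so  up|
|slow  butter house|
|bee  north quickly|
|a diamond word    |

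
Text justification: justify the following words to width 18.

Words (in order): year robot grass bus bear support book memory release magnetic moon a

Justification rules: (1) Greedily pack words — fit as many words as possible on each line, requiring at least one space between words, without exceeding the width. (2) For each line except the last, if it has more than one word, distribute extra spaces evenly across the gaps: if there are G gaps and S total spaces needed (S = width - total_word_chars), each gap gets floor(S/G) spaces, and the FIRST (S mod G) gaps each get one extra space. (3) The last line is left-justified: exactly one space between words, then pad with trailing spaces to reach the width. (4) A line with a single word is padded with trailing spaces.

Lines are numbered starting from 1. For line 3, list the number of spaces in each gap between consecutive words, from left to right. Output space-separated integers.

Line 1: ['year', 'robot', 'grass'] (min_width=16, slack=2)
Line 2: ['bus', 'bear', 'support'] (min_width=16, slack=2)
Line 3: ['book', 'memory'] (min_width=11, slack=7)
Line 4: ['release', 'magnetic'] (min_width=16, slack=2)
Line 5: ['moon', 'a'] (min_width=6, slack=12)

Answer: 8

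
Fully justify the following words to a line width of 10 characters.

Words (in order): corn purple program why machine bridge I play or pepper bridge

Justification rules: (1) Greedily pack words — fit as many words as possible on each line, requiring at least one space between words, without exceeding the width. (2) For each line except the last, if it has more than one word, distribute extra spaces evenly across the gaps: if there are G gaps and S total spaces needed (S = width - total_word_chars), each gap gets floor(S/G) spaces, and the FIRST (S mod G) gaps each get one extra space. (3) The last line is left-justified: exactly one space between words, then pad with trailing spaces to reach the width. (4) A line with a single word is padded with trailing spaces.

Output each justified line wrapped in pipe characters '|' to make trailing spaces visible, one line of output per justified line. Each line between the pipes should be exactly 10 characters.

Line 1: ['corn'] (min_width=4, slack=6)
Line 2: ['purple'] (min_width=6, slack=4)
Line 3: ['program'] (min_width=7, slack=3)
Line 4: ['why'] (min_width=3, slack=7)
Line 5: ['machine'] (min_width=7, slack=3)
Line 6: ['bridge', 'I'] (min_width=8, slack=2)
Line 7: ['play', 'or'] (min_width=7, slack=3)
Line 8: ['pepper'] (min_width=6, slack=4)
Line 9: ['bridge'] (min_width=6, slack=4)

Answer: |corn      |
|purple    |
|program   |
|why       |
|machine   |
|bridge   I|
|play    or|
|pepper    |
|bridge    |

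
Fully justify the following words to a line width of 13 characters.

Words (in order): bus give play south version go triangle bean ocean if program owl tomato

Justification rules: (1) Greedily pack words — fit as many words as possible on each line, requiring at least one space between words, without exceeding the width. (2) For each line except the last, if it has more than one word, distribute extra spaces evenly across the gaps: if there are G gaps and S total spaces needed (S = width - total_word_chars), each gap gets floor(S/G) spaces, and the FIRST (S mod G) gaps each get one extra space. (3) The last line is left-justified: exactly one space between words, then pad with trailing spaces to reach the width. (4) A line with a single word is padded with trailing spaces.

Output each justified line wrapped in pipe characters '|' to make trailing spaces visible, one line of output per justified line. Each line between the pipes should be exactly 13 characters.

Line 1: ['bus', 'give', 'play'] (min_width=13, slack=0)
Line 2: ['south', 'version'] (min_width=13, slack=0)
Line 3: ['go', 'triangle'] (min_width=11, slack=2)
Line 4: ['bean', 'ocean', 'if'] (min_width=13, slack=0)
Line 5: ['program', 'owl'] (min_width=11, slack=2)
Line 6: ['tomato'] (min_width=6, slack=7)

Answer: |bus give play|
|south version|
|go   triangle|
|bean ocean if|
|program   owl|
|tomato       |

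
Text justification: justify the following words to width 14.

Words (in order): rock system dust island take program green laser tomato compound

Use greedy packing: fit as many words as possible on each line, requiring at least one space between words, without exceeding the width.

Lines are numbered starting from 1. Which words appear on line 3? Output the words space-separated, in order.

Line 1: ['rock', 'system'] (min_width=11, slack=3)
Line 2: ['dust', 'island'] (min_width=11, slack=3)
Line 3: ['take', 'program'] (min_width=12, slack=2)
Line 4: ['green', 'laser'] (min_width=11, slack=3)
Line 5: ['tomato'] (min_width=6, slack=8)
Line 6: ['compound'] (min_width=8, slack=6)

Answer: take program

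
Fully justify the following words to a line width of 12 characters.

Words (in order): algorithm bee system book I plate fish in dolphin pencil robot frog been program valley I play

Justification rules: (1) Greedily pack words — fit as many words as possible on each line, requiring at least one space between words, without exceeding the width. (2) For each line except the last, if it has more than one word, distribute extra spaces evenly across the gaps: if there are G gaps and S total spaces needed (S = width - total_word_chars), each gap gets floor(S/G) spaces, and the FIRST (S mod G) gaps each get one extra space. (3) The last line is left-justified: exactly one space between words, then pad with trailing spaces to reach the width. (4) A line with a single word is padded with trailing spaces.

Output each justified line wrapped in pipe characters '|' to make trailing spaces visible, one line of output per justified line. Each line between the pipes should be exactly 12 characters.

Answer: |algorithm   |
|bee   system|
|book I plate|
|fish      in|
|dolphin     |
|pencil robot|
|frog    been|
|program     |
|valley     I|
|play        |

Derivation:
Line 1: ['algorithm'] (min_width=9, slack=3)
Line 2: ['bee', 'system'] (min_width=10, slack=2)
Line 3: ['book', 'I', 'plate'] (min_width=12, slack=0)
Line 4: ['fish', 'in'] (min_width=7, slack=5)
Line 5: ['dolphin'] (min_width=7, slack=5)
Line 6: ['pencil', 'robot'] (min_width=12, slack=0)
Line 7: ['frog', 'been'] (min_width=9, slack=3)
Line 8: ['program'] (min_width=7, slack=5)
Line 9: ['valley', 'I'] (min_width=8, slack=4)
Line 10: ['play'] (min_width=4, slack=8)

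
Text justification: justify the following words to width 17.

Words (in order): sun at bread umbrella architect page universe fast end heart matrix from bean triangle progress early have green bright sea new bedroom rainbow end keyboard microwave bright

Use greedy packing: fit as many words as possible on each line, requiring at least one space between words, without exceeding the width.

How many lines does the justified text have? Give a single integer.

Answer: 12

Derivation:
Line 1: ['sun', 'at', 'bread'] (min_width=12, slack=5)
Line 2: ['umbrella'] (min_width=8, slack=9)
Line 3: ['architect', 'page'] (min_width=14, slack=3)
Line 4: ['universe', 'fast', 'end'] (min_width=17, slack=0)
Line 5: ['heart', 'matrix', 'from'] (min_width=17, slack=0)
Line 6: ['bean', 'triangle'] (min_width=13, slack=4)
Line 7: ['progress', 'early'] (min_width=14, slack=3)
Line 8: ['have', 'green', 'bright'] (min_width=17, slack=0)
Line 9: ['sea', 'new', 'bedroom'] (min_width=15, slack=2)
Line 10: ['rainbow', 'end'] (min_width=11, slack=6)
Line 11: ['keyboard'] (min_width=8, slack=9)
Line 12: ['microwave', 'bright'] (min_width=16, slack=1)
Total lines: 12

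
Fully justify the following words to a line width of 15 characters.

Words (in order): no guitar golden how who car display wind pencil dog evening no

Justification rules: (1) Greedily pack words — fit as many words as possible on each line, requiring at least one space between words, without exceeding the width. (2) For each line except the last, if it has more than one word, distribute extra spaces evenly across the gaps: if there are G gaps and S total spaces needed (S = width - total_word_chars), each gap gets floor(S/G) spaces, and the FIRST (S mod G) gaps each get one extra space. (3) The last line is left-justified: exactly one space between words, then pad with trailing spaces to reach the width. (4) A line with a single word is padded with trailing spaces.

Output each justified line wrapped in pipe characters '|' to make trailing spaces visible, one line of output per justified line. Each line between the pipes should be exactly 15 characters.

Answer: |no       guitar|
|golden  how who|
|car     display|
|wind pencil dog|
|evening no     |

Derivation:
Line 1: ['no', 'guitar'] (min_width=9, slack=6)
Line 2: ['golden', 'how', 'who'] (min_width=14, slack=1)
Line 3: ['car', 'display'] (min_width=11, slack=4)
Line 4: ['wind', 'pencil', 'dog'] (min_width=15, slack=0)
Line 5: ['evening', 'no'] (min_width=10, slack=5)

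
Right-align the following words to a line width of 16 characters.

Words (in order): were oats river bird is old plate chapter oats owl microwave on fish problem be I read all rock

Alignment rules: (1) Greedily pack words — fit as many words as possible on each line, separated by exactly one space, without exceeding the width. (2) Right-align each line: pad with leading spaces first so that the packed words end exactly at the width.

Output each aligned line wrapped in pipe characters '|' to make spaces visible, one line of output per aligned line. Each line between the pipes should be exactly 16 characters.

Line 1: ['were', 'oats', 'river'] (min_width=15, slack=1)
Line 2: ['bird', 'is', 'old'] (min_width=11, slack=5)
Line 3: ['plate', 'chapter'] (min_width=13, slack=3)
Line 4: ['oats', 'owl'] (min_width=8, slack=8)
Line 5: ['microwave', 'on'] (min_width=12, slack=4)
Line 6: ['fish', 'problem', 'be'] (min_width=15, slack=1)
Line 7: ['I', 'read', 'all', 'rock'] (min_width=15, slack=1)

Answer: | were oats river|
|     bird is old|
|   plate chapter|
|        oats owl|
|    microwave on|
| fish problem be|
| I read all rock|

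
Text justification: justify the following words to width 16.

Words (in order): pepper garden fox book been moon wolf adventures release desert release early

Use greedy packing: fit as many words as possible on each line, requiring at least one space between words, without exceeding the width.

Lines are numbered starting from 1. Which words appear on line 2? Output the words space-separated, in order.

Line 1: ['pepper', 'garden'] (min_width=13, slack=3)
Line 2: ['fox', 'book', 'been'] (min_width=13, slack=3)
Line 3: ['moon', 'wolf'] (min_width=9, slack=7)
Line 4: ['adventures'] (min_width=10, slack=6)
Line 5: ['release', 'desert'] (min_width=14, slack=2)
Line 6: ['release', 'early'] (min_width=13, slack=3)

Answer: fox book been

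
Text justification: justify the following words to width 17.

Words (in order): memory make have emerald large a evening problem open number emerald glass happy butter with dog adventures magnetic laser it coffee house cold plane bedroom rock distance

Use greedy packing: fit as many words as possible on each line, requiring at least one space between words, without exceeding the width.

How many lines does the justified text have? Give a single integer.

Answer: 11

Derivation:
Line 1: ['memory', 'make', 'have'] (min_width=16, slack=1)
Line 2: ['emerald', 'large', 'a'] (min_width=15, slack=2)
Line 3: ['evening', 'problem'] (min_width=15, slack=2)
Line 4: ['open', 'number'] (min_width=11, slack=6)
Line 5: ['emerald', 'glass'] (min_width=13, slack=4)
Line 6: ['happy', 'butter', 'with'] (min_width=17, slack=0)
Line 7: ['dog', 'adventures'] (min_width=14, slack=3)
Line 8: ['magnetic', 'laser', 'it'] (min_width=17, slack=0)
Line 9: ['coffee', 'house', 'cold'] (min_width=17, slack=0)
Line 10: ['plane', 'bedroom'] (min_width=13, slack=4)
Line 11: ['rock', 'distance'] (min_width=13, slack=4)
Total lines: 11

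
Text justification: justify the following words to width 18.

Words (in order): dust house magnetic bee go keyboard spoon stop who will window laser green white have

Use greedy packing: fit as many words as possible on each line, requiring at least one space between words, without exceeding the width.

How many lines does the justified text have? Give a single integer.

Line 1: ['dust', 'house'] (min_width=10, slack=8)
Line 2: ['magnetic', 'bee', 'go'] (min_width=15, slack=3)
Line 3: ['keyboard', 'spoon'] (min_width=14, slack=4)
Line 4: ['stop', 'who', 'will'] (min_width=13, slack=5)
Line 5: ['window', 'laser', 'green'] (min_width=18, slack=0)
Line 6: ['white', 'have'] (min_width=10, slack=8)
Total lines: 6

Answer: 6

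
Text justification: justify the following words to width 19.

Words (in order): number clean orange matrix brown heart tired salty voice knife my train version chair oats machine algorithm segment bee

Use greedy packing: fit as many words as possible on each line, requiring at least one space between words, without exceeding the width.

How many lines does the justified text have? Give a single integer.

Answer: 7

Derivation:
Line 1: ['number', 'clean', 'orange'] (min_width=19, slack=0)
Line 2: ['matrix', 'brown', 'heart'] (min_width=18, slack=1)
Line 3: ['tired', 'salty', 'voice'] (min_width=17, slack=2)
Line 4: ['knife', 'my', 'train'] (min_width=14, slack=5)
Line 5: ['version', 'chair', 'oats'] (min_width=18, slack=1)
Line 6: ['machine', 'algorithm'] (min_width=17, slack=2)
Line 7: ['segment', 'bee'] (min_width=11, slack=8)
Total lines: 7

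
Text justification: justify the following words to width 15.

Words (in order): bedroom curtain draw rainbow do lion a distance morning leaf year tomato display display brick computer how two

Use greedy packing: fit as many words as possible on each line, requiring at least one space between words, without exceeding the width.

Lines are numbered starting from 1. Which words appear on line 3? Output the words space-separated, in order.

Answer: lion a distance

Derivation:
Line 1: ['bedroom', 'curtain'] (min_width=15, slack=0)
Line 2: ['draw', 'rainbow', 'do'] (min_width=15, slack=0)
Line 3: ['lion', 'a', 'distance'] (min_width=15, slack=0)
Line 4: ['morning', 'leaf'] (min_width=12, slack=3)
Line 5: ['year', 'tomato'] (min_width=11, slack=4)
Line 6: ['display', 'display'] (min_width=15, slack=0)
Line 7: ['brick', 'computer'] (min_width=14, slack=1)
Line 8: ['how', 'two'] (min_width=7, slack=8)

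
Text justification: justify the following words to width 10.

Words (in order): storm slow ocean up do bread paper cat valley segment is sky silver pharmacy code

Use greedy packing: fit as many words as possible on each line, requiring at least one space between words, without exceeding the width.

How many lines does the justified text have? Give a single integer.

Line 1: ['storm', 'slow'] (min_width=10, slack=0)
Line 2: ['ocean', 'up'] (min_width=8, slack=2)
Line 3: ['do', 'bread'] (min_width=8, slack=2)
Line 4: ['paper', 'cat'] (min_width=9, slack=1)
Line 5: ['valley'] (min_width=6, slack=4)
Line 6: ['segment', 'is'] (min_width=10, slack=0)
Line 7: ['sky', 'silver'] (min_width=10, slack=0)
Line 8: ['pharmacy'] (min_width=8, slack=2)
Line 9: ['code'] (min_width=4, slack=6)
Total lines: 9

Answer: 9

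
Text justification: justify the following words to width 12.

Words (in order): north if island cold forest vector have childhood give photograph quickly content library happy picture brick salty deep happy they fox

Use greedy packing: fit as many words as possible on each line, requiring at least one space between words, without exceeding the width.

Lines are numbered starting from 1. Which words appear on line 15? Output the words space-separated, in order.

Answer: they fox

Derivation:
Line 1: ['north', 'if'] (min_width=8, slack=4)
Line 2: ['island', 'cold'] (min_width=11, slack=1)
Line 3: ['forest'] (min_width=6, slack=6)
Line 4: ['vector', 'have'] (min_width=11, slack=1)
Line 5: ['childhood'] (min_width=9, slack=3)
Line 6: ['give'] (min_width=4, slack=8)
Line 7: ['photograph'] (min_width=10, slack=2)
Line 8: ['quickly'] (min_width=7, slack=5)
Line 9: ['content'] (min_width=7, slack=5)
Line 10: ['library'] (min_width=7, slack=5)
Line 11: ['happy'] (min_width=5, slack=7)
Line 12: ['picture'] (min_width=7, slack=5)
Line 13: ['brick', 'salty'] (min_width=11, slack=1)
Line 14: ['deep', 'happy'] (min_width=10, slack=2)
Line 15: ['they', 'fox'] (min_width=8, slack=4)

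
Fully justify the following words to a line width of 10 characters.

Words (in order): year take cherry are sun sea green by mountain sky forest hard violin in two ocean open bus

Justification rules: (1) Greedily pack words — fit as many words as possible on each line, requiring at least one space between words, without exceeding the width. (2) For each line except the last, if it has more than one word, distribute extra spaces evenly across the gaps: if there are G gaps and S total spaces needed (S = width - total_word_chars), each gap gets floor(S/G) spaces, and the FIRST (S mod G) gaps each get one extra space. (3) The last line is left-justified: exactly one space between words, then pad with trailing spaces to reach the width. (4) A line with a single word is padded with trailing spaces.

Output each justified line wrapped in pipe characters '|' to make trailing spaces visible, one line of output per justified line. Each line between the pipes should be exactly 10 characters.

Answer: |year  take|
|cherry are|
|sun    sea|
|green   by|
|mountain  |
|sky forest|
|hard      |
|violin  in|
|two  ocean|
|open bus  |

Derivation:
Line 1: ['year', 'take'] (min_width=9, slack=1)
Line 2: ['cherry', 'are'] (min_width=10, slack=0)
Line 3: ['sun', 'sea'] (min_width=7, slack=3)
Line 4: ['green', 'by'] (min_width=8, slack=2)
Line 5: ['mountain'] (min_width=8, slack=2)
Line 6: ['sky', 'forest'] (min_width=10, slack=0)
Line 7: ['hard'] (min_width=4, slack=6)
Line 8: ['violin', 'in'] (min_width=9, slack=1)
Line 9: ['two', 'ocean'] (min_width=9, slack=1)
Line 10: ['open', 'bus'] (min_width=8, slack=2)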